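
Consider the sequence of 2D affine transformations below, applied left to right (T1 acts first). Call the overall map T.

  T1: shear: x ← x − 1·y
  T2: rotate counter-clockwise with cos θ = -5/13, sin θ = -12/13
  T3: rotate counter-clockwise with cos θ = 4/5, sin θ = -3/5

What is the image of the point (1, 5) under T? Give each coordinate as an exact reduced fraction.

T(p) = (389/65, -148/65)

T1 shear: x ← x − 1·y: (1, 5) → (-4, 5)
T2 rotate counter-clockwise with cos θ = -5/13, sin θ = -12/13: (-4, 5) → (80/13, 23/13)
T3 rotate counter-clockwise with cos θ = 4/5, sin θ = -3/5: (80/13, 23/13) → (389/65, -148/65)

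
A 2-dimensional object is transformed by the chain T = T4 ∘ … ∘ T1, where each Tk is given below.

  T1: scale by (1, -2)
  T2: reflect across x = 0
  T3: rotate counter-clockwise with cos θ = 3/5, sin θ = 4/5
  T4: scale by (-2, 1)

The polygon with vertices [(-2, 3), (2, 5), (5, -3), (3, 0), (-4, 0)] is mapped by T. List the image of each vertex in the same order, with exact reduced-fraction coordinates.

image vertices: (-12, -2), (-68/5, -38/5), (78/5, -2/5), (18/5, -12/5), (-24/5, 16/5)

T1 scale by (1, -2): (-2, 3) → (-2, -6); (2, 5) → (2, -10); (5, -3) → (5, 6); (3, 0) → (3, 0); (-4, 0) → (-4, 0)
T2 reflect across x = 0: (-2, -6) → (2, -6); (2, -10) → (-2, -10); (5, 6) → (-5, 6); (3, 0) → (-3, 0); (-4, 0) → (4, 0)
T3 rotate counter-clockwise with cos θ = 3/5, sin θ = 4/5: (2, -6) → (6, -2); (-2, -10) → (34/5, -38/5); (-5, 6) → (-39/5, -2/5); (-3, 0) → (-9/5, -12/5); (4, 0) → (12/5, 16/5)
T4 scale by (-2, 1): (6, -2) → (-12, -2); (34/5, -38/5) → (-68/5, -38/5); (-39/5, -2/5) → (78/5, -2/5); (-9/5, -12/5) → (18/5, -12/5); (12/5, 16/5) → (-24/5, 16/5)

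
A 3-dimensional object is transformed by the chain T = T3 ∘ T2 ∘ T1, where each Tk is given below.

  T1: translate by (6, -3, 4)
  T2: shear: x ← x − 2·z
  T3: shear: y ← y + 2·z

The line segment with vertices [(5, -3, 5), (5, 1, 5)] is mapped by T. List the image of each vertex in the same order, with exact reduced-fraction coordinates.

T1 translate by (6, -3, 4): (5, -3, 5) → (11, -6, 9); (5, 1, 5) → (11, -2, 9)
T2 shear: x ← x − 2·z: (11, -6, 9) → (-7, -6, 9); (11, -2, 9) → (-7, -2, 9)
T3 shear: y ← y + 2·z: (-7, -6, 9) → (-7, 12, 9); (-7, -2, 9) → (-7, 16, 9)

image vertices: (-7, 12, 9), (-7, 16, 9)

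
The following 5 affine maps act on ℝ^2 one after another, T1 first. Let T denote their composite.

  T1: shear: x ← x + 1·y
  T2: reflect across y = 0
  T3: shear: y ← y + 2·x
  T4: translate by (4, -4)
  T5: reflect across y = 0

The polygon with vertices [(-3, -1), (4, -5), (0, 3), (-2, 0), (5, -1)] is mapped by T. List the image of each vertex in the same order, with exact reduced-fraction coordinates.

T1 shear: x ← x + 1·y: (-3, -1) → (-4, -1); (4, -5) → (-1, -5); (0, 3) → (3, 3); (-2, 0) → (-2, 0); (5, -1) → (4, -1)
T2 reflect across y = 0: (-4, -1) → (-4, 1); (-1, -5) → (-1, 5); (3, 3) → (3, -3); (-2, 0) → (-2, 0); (4, -1) → (4, 1)
T3 shear: y ← y + 2·x: (-4, 1) → (-4, -7); (-1, 5) → (-1, 3); (3, -3) → (3, 3); (-2, 0) → (-2, -4); (4, 1) → (4, 9)
T4 translate by (4, -4): (-4, -7) → (0, -11); (-1, 3) → (3, -1); (3, 3) → (7, -1); (-2, -4) → (2, -8); (4, 9) → (8, 5)
T5 reflect across y = 0: (0, -11) → (0, 11); (3, -1) → (3, 1); (7, -1) → (7, 1); (2, -8) → (2, 8); (8, 5) → (8, -5)

image vertices: (0, 11), (3, 1), (7, 1), (2, 8), (8, -5)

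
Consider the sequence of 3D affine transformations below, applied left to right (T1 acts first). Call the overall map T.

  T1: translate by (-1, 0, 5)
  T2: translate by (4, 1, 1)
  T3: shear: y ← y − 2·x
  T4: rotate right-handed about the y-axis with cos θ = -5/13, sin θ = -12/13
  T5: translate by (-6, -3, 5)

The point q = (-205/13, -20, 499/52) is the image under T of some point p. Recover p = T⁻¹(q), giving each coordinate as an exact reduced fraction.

T1 = [1 0 0 -1; 0 1 0 0; 0 0 1 5; 0 0 0 1]
T2·T1 = [1 0 0 3; 0 1 0 1; 0 0 1 6; 0 0 0 1]
T3·…·T1 = [1 0 0 3; -2 1 0 -5; 0 0 1 6; 0 0 0 1]
T4·…·T1 = [-5/13 0 -12/13 -87/13; -2 1 0 -5; 12/13 0 -5/13 6/13; 0 0 0 1]
T5·…·T1 = [-5/13 0 -12/13 -165/13; -2 1 0 -8; 12/13 0 -5/13 71/13; 0 0 0 1]
det M = 1; M⁻¹ = [-5/13 0 12/13 -129/13; -10/13 1 24/13 -154/13; -12/13 0 -5/13 -125/13; 0 0 0 1]
M⁻¹ · (-205/13, -20, 499/52)ᵀ = (5, -2, 5/4)ᵀ

p = (5, -2, 5/4)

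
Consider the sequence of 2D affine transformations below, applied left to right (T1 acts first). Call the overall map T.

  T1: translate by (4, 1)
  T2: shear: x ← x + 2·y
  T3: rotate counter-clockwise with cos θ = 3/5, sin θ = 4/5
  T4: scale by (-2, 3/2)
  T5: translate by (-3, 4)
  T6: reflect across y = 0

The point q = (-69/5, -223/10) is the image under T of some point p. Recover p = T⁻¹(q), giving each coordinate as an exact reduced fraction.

p = (3, 2)

T1 = [1 0 4; 0 1 1; 0 0 1]
T2·T1 = [1 2 6; 0 1 1; 0 0 1]
T3·…·T1 = [3/5 2/5 14/5; 4/5 11/5 27/5; 0 0 1]
T4·…·T1 = [-6/5 -4/5 -28/5; 6/5 33/10 81/10; 0 0 1]
T5·…·T1 = [-6/5 -4/5 -43/5; 6/5 33/10 121/10; 0 0 1]
T6·…·T1 = [-6/5 -4/5 -43/5; -6/5 -33/10 -121/10; 0 0 1]
det M = 3; M⁻¹ = [-11/10 4/15 -187/30; 2/5 -2/5 -7/5; 0 0 1]
M⁻¹ · (-69/5, -223/10)ᵀ = (3, 2)ᵀ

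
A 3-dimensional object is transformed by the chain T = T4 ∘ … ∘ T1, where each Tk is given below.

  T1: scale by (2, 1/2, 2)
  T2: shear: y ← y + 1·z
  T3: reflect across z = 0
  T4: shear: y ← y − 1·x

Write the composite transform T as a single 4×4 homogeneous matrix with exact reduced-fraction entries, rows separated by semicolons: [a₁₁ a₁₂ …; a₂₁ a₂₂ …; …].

T = [2 0 0 0; -2 1/2 2 0; 0 0 -2 0; 0 0 0 1]

T1 = [2 0 0 0; 0 1/2 0 0; 0 0 2 0; 0 0 0 1]
T2·T1 = [2 0 0 0; 0 1/2 2 0; 0 0 2 0; 0 0 0 1]
T3·…·T1 = [2 0 0 0; 0 1/2 2 0; 0 0 -2 0; 0 0 0 1]
T4·…·T1 = [2 0 0 0; -2 1/2 2 0; 0 0 -2 0; 0 0 0 1]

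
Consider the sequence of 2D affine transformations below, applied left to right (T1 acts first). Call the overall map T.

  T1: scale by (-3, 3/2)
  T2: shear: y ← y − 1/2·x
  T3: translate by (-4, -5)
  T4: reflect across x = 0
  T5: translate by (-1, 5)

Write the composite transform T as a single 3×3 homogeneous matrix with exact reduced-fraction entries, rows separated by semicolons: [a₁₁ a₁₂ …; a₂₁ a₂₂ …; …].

T = [3 0 3; 3/2 3/2 0; 0 0 1]

T1 = [-3 0 0; 0 3/2 0; 0 0 1]
T2·T1 = [-3 0 0; 3/2 3/2 0; 0 0 1]
T3·…·T1 = [-3 0 -4; 3/2 3/2 -5; 0 0 1]
T4·…·T1 = [3 0 4; 3/2 3/2 -5; 0 0 1]
T5·…·T1 = [3 0 3; 3/2 3/2 0; 0 0 1]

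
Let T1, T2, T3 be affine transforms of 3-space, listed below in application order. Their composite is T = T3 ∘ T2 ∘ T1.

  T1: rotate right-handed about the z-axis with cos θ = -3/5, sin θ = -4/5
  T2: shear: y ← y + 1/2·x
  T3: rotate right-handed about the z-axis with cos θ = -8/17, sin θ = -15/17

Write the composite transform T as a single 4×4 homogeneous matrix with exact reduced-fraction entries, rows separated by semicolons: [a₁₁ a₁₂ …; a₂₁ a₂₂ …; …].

T1 = [-3/5 4/5 0 0; -4/5 -3/5 0 0; 0 0 1 0; 0 0 0 1]
T2·T1 = [-3/5 4/5 0 0; -11/10 -1/5 0 0; 0 0 1 0; 0 0 0 1]
T3·…·T1 = [-117/170 -47/85 0 0; 89/85 -52/85 0 0; 0 0 1 0; 0 0 0 1]

T = [-117/170 -47/85 0 0; 89/85 -52/85 0 0; 0 0 1 0; 0 0 0 1]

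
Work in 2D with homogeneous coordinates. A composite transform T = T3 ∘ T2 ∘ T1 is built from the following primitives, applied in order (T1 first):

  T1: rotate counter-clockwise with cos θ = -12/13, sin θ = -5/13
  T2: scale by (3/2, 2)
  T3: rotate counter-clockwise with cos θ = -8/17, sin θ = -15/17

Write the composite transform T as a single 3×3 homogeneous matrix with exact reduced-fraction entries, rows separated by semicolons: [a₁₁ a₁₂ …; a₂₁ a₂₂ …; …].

T = [-6/221 -420/221 0; 350/221 159/442 0; 0 0 1]

T1 = [-12/13 5/13 0; -5/13 -12/13 0; 0 0 1]
T2·T1 = [-18/13 15/26 0; -10/13 -24/13 0; 0 0 1]
T3·…·T1 = [-6/221 -420/221 0; 350/221 159/442 0; 0 0 1]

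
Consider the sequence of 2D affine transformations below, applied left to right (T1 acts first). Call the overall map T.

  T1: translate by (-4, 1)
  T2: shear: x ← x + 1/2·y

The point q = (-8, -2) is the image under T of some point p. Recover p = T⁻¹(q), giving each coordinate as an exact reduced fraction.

p = (-3, -3)

T1 = [1 0 -4; 0 1 1; 0 0 1]
T2·T1 = [1 1/2 -7/2; 0 1 1; 0 0 1]
det M = 1; M⁻¹ = [1 -1/2 4; 0 1 -1; 0 0 1]
M⁻¹ · (-8, -2)ᵀ = (-3, -3)ᵀ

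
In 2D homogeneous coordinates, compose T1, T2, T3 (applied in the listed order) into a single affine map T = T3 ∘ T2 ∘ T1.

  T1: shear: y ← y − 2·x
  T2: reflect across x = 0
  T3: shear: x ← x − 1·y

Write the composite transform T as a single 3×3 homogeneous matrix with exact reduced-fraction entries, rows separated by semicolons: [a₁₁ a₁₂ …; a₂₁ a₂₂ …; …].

T = [1 -1 0; -2 1 0; 0 0 1]

T1 = [1 0 0; -2 1 0; 0 0 1]
T2·T1 = [-1 0 0; -2 1 0; 0 0 1]
T3·…·T1 = [1 -1 0; -2 1 0; 0 0 1]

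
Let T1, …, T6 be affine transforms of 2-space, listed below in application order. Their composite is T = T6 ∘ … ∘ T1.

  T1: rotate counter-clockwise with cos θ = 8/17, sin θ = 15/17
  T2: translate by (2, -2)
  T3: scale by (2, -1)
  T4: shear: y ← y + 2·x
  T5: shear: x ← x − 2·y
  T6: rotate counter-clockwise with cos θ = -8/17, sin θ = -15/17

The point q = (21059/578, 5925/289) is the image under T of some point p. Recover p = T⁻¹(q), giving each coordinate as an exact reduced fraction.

p = (1/2, -3)

T1 = [8/17 -15/17 0; 15/17 8/17 0; 0 0 1]
T2·T1 = [8/17 -15/17 2; 15/17 8/17 -2; 0 0 1]
T3·…·T1 = [16/17 -30/17 4; -15/17 -8/17 2; 0 0 1]
T4·…·T1 = [16/17 -30/17 4; 1 -4 10; 0 0 1]
T5·…·T1 = [-18/17 106/17 -16; 1 -4 10; 0 0 1]
T6·…·T1 = [399/289 -1868/289 278/17; 134/289 -1046/289 160/17; 0 0 1]
det M = -2; M⁻¹ = [523/289 -934/289 14/17; 67/289 -399/578 46/17; 0 0 1]
M⁻¹ · (21059/578, 5925/289)ᵀ = (1/2, -3)ᵀ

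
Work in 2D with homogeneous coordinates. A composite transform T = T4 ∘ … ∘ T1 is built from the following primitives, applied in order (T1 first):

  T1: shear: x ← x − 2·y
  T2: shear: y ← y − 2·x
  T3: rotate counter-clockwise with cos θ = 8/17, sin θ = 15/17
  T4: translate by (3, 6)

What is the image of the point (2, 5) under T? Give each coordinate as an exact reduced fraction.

T1 shear: x ← x − 2·y: (2, 5) → (-8, 5)
T2 shear: y ← y − 2·x: (-8, 5) → (-8, 21)
T3 rotate counter-clockwise with cos θ = 8/17, sin θ = 15/17: (-8, 21) → (-379/17, 48/17)
T4 translate by (3, 6): (-379/17, 48/17) → (-328/17, 150/17)

T(p) = (-328/17, 150/17)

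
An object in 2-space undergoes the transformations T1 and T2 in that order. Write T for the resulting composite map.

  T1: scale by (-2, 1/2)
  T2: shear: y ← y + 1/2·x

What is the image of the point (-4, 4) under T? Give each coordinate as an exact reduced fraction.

T1 scale by (-2, 1/2): (-4, 4) → (8, 2)
T2 shear: y ← y + 1/2·x: (8, 2) → (8, 6)

T(p) = (8, 6)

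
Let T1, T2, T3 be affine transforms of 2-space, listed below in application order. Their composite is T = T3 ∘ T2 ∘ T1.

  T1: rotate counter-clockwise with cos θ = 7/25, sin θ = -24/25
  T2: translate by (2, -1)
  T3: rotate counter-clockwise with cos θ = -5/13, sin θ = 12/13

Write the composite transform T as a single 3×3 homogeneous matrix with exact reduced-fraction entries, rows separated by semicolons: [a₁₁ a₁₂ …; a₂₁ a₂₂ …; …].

T1 = [7/25 24/25 0; -24/25 7/25 0; 0 0 1]
T2·T1 = [7/25 24/25 2; -24/25 7/25 -1; 0 0 1]
T3·…·T1 = [253/325 -204/325 2/13; 204/325 253/325 29/13; 0 0 1]

T = [253/325 -204/325 2/13; 204/325 253/325 29/13; 0 0 1]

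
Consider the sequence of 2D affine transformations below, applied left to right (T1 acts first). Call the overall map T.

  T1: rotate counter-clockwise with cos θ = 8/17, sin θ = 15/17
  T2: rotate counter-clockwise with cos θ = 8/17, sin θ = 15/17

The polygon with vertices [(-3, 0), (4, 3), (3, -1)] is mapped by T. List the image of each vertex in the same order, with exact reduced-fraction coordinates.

image vertices: (483/289, -720/289), (-1364/289, 477/289), (-243/289, 881/289)

T1 rotate counter-clockwise with cos θ = 8/17, sin θ = 15/17: (-3, 0) → (-24/17, -45/17); (4, 3) → (-13/17, 84/17); (3, -1) → (39/17, 37/17)
T2 rotate counter-clockwise with cos θ = 8/17, sin θ = 15/17: (-24/17, -45/17) → (483/289, -720/289); (-13/17, 84/17) → (-1364/289, 477/289); (39/17, 37/17) → (-243/289, 881/289)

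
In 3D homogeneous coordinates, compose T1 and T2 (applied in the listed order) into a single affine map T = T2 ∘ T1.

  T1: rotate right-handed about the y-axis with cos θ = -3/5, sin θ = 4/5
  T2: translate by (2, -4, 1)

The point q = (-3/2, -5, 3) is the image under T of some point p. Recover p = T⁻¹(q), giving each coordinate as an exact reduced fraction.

T1 = [-3/5 0 4/5 0; 0 1 0 0; -4/5 0 -3/5 0; 0 0 0 1]
T2·T1 = [-3/5 0 4/5 2; 0 1 0 -4; -4/5 0 -3/5 1; 0 0 0 1]
det M = 1; M⁻¹ = [-3/5 0 -4/5 2; 0 1 0 4; 4/5 0 -3/5 -1; 0 0 0 1]
M⁻¹ · (-3/2, -5, 3)ᵀ = (1/2, -1, -4)ᵀ

p = (1/2, -1, -4)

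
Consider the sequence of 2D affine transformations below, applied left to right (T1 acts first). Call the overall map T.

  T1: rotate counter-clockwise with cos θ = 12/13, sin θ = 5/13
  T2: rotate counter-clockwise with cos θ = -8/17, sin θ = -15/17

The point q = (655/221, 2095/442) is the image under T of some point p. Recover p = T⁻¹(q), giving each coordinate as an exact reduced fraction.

T1 = [12/13 -5/13 0; 5/13 12/13 0; 0 0 1]
T2·T1 = [-21/221 220/221 0; -220/221 -21/221 0; 0 0 1]
det M = 1; M⁻¹ = [-21/221 -220/221 0; 220/221 -21/221 0; 0 0 1]
M⁻¹ · (655/221, 2095/442)ᵀ = (-5, 5/2)ᵀ

p = (-5, 5/2)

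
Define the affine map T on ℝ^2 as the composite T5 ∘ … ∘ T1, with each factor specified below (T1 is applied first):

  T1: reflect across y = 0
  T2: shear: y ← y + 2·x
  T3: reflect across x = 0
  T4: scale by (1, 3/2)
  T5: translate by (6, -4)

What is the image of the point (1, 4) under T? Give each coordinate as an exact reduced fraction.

T1 reflect across y = 0: (1, 4) → (1, -4)
T2 shear: y ← y + 2·x: (1, -4) → (1, -2)
T3 reflect across x = 0: (1, -2) → (-1, -2)
T4 scale by (1, 3/2): (-1, -2) → (-1, -3)
T5 translate by (6, -4): (-1, -3) → (5, -7)

T(p) = (5, -7)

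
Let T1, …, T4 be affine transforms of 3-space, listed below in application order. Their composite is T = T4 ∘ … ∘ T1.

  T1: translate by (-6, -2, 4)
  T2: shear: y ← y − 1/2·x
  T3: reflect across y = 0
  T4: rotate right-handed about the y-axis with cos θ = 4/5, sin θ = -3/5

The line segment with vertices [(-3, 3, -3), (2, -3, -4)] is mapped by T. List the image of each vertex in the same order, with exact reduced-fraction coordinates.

image vertices: (-39/5, -11/2, -23/5), (-16/5, 3, -12/5)

T1 translate by (-6, -2, 4): (-3, 3, -3) → (-9, 1, 1); (2, -3, -4) → (-4, -5, 0)
T2 shear: y ← y − 1/2·x: (-9, 1, 1) → (-9, 11/2, 1); (-4, -5, 0) → (-4, -3, 0)
T3 reflect across y = 0: (-9, 11/2, 1) → (-9, -11/2, 1); (-4, -3, 0) → (-4, 3, 0)
T4 rotate right-handed about the y-axis with cos θ = 4/5, sin θ = -3/5: (-9, -11/2, 1) → (-39/5, -11/2, -23/5); (-4, 3, 0) → (-16/5, 3, -12/5)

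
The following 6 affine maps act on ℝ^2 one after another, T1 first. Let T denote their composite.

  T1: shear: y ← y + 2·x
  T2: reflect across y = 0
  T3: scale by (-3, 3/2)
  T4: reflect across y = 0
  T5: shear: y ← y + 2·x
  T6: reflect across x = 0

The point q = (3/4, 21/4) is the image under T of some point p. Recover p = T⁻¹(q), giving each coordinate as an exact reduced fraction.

p = (1/4, 4)

T1 = [1 0 0; 2 1 0; 0 0 1]
T2·T1 = [1 0 0; -2 -1 0; 0 0 1]
T3·…·T1 = [-3 0 0; -3 -3/2 0; 0 0 1]
T4·…·T1 = [-3 0 0; 3 3/2 0; 0 0 1]
T5·…·T1 = [-3 0 0; -3 3/2 0; 0 0 1]
T6·…·T1 = [3 0 0; -3 3/2 0; 0 0 1]
det M = 9/2; M⁻¹ = [1/3 0 0; 2/3 2/3 0; 0 0 1]
M⁻¹ · (3/4, 21/4)ᵀ = (1/4, 4)ᵀ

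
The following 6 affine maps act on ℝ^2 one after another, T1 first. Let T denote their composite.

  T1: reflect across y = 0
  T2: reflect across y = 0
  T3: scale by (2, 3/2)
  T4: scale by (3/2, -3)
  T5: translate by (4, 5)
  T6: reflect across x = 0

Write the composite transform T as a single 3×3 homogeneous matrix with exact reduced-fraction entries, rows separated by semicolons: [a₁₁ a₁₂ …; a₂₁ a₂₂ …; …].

T1 = [1 0 0; 0 -1 0; 0 0 1]
T2·T1 = [1 0 0; 0 1 0; 0 0 1]
T3·…·T1 = [2 0 0; 0 3/2 0; 0 0 1]
T4·…·T1 = [3 0 0; 0 -9/2 0; 0 0 1]
T5·…·T1 = [3 0 4; 0 -9/2 5; 0 0 1]
T6·…·T1 = [-3 0 -4; 0 -9/2 5; 0 0 1]

T = [-3 0 -4; 0 -9/2 5; 0 0 1]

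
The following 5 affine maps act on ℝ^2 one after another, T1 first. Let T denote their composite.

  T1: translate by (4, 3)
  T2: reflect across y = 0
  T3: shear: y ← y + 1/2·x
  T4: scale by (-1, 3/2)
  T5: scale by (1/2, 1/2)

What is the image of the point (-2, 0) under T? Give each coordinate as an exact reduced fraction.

T1 translate by (4, 3): (-2, 0) → (2, 3)
T2 reflect across y = 0: (2, 3) → (2, -3)
T3 shear: y ← y + 1/2·x: (2, -3) → (2, -2)
T4 scale by (-1, 3/2): (2, -2) → (-2, -3)
T5 scale by (1/2, 1/2): (-2, -3) → (-1, -3/2)

T(p) = (-1, -3/2)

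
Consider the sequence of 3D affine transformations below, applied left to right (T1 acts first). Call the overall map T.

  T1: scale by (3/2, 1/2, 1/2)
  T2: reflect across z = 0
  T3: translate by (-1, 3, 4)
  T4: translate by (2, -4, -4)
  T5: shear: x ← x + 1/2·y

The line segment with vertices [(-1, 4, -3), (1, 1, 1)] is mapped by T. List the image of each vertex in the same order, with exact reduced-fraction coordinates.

T1 scale by (3/2, 1/2, 1/2): (-1, 4, -3) → (-3/2, 2, -3/2); (1, 1, 1) → (3/2, 1/2, 1/2)
T2 reflect across z = 0: (-3/2, 2, -3/2) → (-3/2, 2, 3/2); (3/2, 1/2, 1/2) → (3/2, 1/2, -1/2)
T3 translate by (-1, 3, 4): (-3/2, 2, 3/2) → (-5/2, 5, 11/2); (3/2, 1/2, -1/2) → (1/2, 7/2, 7/2)
T4 translate by (2, -4, -4): (-5/2, 5, 11/2) → (-1/2, 1, 3/2); (1/2, 7/2, 7/2) → (5/2, -1/2, -1/2)
T5 shear: x ← x + 1/2·y: (-1/2, 1, 3/2) → (0, 1, 3/2); (5/2, -1/2, -1/2) → (9/4, -1/2, -1/2)

image vertices: (0, 1, 3/2), (9/4, -1/2, -1/2)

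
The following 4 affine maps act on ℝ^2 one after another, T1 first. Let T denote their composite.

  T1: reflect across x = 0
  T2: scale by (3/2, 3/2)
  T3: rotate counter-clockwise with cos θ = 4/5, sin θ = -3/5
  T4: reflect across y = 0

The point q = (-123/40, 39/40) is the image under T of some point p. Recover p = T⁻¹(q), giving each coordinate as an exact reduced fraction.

T1 = [-1 0 0; 0 1 0; 0 0 1]
T2·T1 = [-3/2 0 0; 0 3/2 0; 0 0 1]
T3·…·T1 = [-6/5 9/10 0; 9/10 6/5 0; 0 0 1]
T4·…·T1 = [-6/5 9/10 0; -9/10 -6/5 0; 0 0 1]
det M = 9/4; M⁻¹ = [-8/15 -2/5 0; 2/5 -8/15 0; 0 0 1]
M⁻¹ · (-123/40, 39/40)ᵀ = (5/4, -7/4)ᵀ

p = (5/4, -7/4)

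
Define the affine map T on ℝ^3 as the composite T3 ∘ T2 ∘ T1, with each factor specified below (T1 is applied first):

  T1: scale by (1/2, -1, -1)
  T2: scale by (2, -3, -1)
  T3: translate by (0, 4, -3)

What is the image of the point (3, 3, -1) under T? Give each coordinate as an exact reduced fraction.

T1 scale by (1/2, -1, -1): (3, 3, -1) → (3/2, -3, 1)
T2 scale by (2, -3, -1): (3/2, -3, 1) → (3, 9, -1)
T3 translate by (0, 4, -3): (3, 9, -1) → (3, 13, -4)

T(p) = (3, 13, -4)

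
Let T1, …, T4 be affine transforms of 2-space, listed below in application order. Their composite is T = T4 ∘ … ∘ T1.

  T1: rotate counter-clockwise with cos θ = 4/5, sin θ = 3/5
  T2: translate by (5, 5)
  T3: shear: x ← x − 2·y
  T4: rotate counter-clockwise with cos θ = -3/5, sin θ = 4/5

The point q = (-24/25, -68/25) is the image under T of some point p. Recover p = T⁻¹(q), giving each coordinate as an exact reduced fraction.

p = (-3, -1)

T1 = [4/5 -3/5 0; 3/5 4/5 0; 0 0 1]
T2·T1 = [4/5 -3/5 5; 3/5 4/5 5; 0 0 1]
T3·…·T1 = [-2/5 -11/5 -5; 3/5 4/5 5; 0 0 1]
T4·…·T1 = [-6/25 17/25 -1; -17/25 -56/25 -7; 0 0 1]
det M = 1; M⁻¹ = [-56/25 -17/25 -7; 17/25 -6/25 -1; 0 0 1]
M⁻¹ · (-24/25, -68/25)ᵀ = (-3, -1)ᵀ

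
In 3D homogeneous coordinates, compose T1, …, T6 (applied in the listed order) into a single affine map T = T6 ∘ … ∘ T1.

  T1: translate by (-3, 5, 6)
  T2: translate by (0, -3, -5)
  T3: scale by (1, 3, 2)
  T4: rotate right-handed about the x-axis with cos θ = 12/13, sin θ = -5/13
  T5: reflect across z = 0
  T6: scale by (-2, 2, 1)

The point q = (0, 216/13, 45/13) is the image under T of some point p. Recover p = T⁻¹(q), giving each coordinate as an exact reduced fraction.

T1 = [1 0 0 -3; 0 1 0 5; 0 0 1 6; 0 0 0 1]
T2·T1 = [1 0 0 -3; 0 1 0 2; 0 0 1 1; 0 0 0 1]
T3·…·T1 = [1 0 0 -3; 0 3 0 6; 0 0 2 2; 0 0 0 1]
T4·…·T1 = [1 0 0 -3; 0 36/13 10/13 82/13; 0 -15/13 24/13 -6/13; 0 0 0 1]
T5·…·T1 = [1 0 0 -3; 0 36/13 10/13 82/13; 0 15/13 -24/13 6/13; 0 0 0 1]
T6·…·T1 = [-2 0 0 6; 0 72/13 20/13 164/13; 0 15/13 -24/13 6/13; 0 0 0 1]
det M = 24; M⁻¹ = [-1/2 0 0 3; 0 2/13 5/39 -2; 0 5/52 -6/13 -1; 0 0 0 1]
M⁻¹ · (0, 216/13, 45/13)ᵀ = (3, 1, -1)ᵀ

p = (3, 1, -1)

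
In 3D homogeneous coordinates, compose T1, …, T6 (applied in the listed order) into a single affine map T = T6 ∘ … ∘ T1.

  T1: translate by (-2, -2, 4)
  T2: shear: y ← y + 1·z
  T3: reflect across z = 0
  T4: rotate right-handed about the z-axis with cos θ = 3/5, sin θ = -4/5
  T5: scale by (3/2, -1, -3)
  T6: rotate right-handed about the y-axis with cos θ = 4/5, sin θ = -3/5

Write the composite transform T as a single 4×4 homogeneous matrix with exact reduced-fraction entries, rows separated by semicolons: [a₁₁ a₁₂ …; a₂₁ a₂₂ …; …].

T1 = [1 0 0 -2; 0 1 0 -2; 0 0 1 4; 0 0 0 1]
T2·T1 = [1 0 0 -2; 0 1 1 2; 0 0 1 4; 0 0 0 1]
T3·…·T1 = [1 0 0 -2; 0 1 1 2; 0 0 -1 -4; 0 0 0 1]
T4·…·T1 = [3/5 4/5 4/5 2/5; -4/5 3/5 3/5 14/5; 0 0 -1 -4; 0 0 0 1]
T5·…·T1 = [9/10 6/5 6/5 3/5; 4/5 -3/5 -3/5 -14/5; 0 0 3 12; 0 0 0 1]
T6·…·T1 = [18/25 24/25 -21/25 -168/25; 4/5 -3/5 -3/5 -14/5; 27/50 18/25 78/25 249/25; 0 0 0 1]

T = [18/25 24/25 -21/25 -168/25; 4/5 -3/5 -3/5 -14/5; 27/50 18/25 78/25 249/25; 0 0 0 1]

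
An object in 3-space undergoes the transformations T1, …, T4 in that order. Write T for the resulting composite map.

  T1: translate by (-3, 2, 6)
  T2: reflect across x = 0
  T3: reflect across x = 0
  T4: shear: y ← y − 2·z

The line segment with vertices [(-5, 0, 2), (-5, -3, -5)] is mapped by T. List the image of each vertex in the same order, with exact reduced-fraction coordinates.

T1 translate by (-3, 2, 6): (-5, 0, 2) → (-8, 2, 8); (-5, -3, -5) → (-8, -1, 1)
T2 reflect across x = 0: (-8, 2, 8) → (8, 2, 8); (-8, -1, 1) → (8, -1, 1)
T3 reflect across x = 0: (8, 2, 8) → (-8, 2, 8); (8, -1, 1) → (-8, -1, 1)
T4 shear: y ← y − 2·z: (-8, 2, 8) → (-8, -14, 8); (-8, -1, 1) → (-8, -3, 1)

image vertices: (-8, -14, 8), (-8, -3, 1)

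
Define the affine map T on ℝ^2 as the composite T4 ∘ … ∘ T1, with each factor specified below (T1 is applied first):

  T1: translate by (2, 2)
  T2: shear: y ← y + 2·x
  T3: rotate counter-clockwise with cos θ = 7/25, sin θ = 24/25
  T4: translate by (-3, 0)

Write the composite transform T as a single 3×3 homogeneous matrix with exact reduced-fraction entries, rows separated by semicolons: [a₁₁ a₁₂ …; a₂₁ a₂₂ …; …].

T = [-41/25 -24/25 -41/5; 38/25 7/25 18/5; 0 0 1]

T1 = [1 0 2; 0 1 2; 0 0 1]
T2·T1 = [1 0 2; 2 1 6; 0 0 1]
T3·…·T1 = [-41/25 -24/25 -26/5; 38/25 7/25 18/5; 0 0 1]
T4·…·T1 = [-41/25 -24/25 -41/5; 38/25 7/25 18/5; 0 0 1]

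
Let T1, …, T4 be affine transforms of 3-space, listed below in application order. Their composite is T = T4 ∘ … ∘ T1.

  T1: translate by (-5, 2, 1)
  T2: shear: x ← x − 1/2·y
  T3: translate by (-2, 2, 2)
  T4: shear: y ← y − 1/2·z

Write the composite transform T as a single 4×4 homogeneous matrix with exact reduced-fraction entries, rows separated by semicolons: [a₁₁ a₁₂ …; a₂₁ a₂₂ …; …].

T1 = [1 0 0 -5; 0 1 0 2; 0 0 1 1; 0 0 0 1]
T2·T1 = [1 -1/2 0 -6; 0 1 0 2; 0 0 1 1; 0 0 0 1]
T3·…·T1 = [1 -1/2 0 -8; 0 1 0 4; 0 0 1 3; 0 0 0 1]
T4·…·T1 = [1 -1/2 0 -8; 0 1 -1/2 5/2; 0 0 1 3; 0 0 0 1]

T = [1 -1/2 0 -8; 0 1 -1/2 5/2; 0 0 1 3; 0 0 0 1]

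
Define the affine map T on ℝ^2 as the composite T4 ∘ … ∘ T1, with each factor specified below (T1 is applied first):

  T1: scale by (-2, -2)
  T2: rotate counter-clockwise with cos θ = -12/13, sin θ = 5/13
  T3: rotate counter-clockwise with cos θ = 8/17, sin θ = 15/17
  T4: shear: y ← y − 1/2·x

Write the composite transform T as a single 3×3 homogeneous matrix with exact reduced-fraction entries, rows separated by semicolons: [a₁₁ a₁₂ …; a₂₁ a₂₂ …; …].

T1 = [-2 0 0; 0 -2 0; 0 0 1]
T2·T1 = [24/13 10/13 0; -10/13 24/13 0; 0 0 1]
T3·…·T1 = [342/221 -280/221 0; 280/221 342/221 0; 0 0 1]
T4·…·T1 = [342/221 -280/221 0; 109/221 482/221 0; 0 0 1]

T = [342/221 -280/221 0; 109/221 482/221 0; 0 0 1]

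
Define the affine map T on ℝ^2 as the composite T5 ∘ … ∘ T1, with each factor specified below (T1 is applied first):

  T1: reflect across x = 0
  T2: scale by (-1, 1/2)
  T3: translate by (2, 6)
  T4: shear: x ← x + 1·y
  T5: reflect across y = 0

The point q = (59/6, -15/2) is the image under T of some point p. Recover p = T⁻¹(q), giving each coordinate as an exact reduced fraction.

T1 = [-1 0 0; 0 1 0; 0 0 1]
T2·T1 = [1 0 0; 0 1/2 0; 0 0 1]
T3·…·T1 = [1 0 2; 0 1/2 6; 0 0 1]
T4·…·T1 = [1 1/2 8; 0 1/2 6; 0 0 1]
T5·…·T1 = [1 1/2 8; 0 -1/2 -6; 0 0 1]
det M = -1/2; M⁻¹ = [1 1 -2; 0 -2 -12; 0 0 1]
M⁻¹ · (59/6, -15/2)ᵀ = (1/3, 3)ᵀ

p = (1/3, 3)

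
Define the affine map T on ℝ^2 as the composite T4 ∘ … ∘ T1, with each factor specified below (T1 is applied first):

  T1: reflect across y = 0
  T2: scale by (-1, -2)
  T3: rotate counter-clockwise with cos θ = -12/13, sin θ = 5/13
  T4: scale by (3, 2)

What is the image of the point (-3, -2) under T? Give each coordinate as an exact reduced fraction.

T(p) = (-48/13, 126/13)

T1 reflect across y = 0: (-3, -2) → (-3, 2)
T2 scale by (-1, -2): (-3, 2) → (3, -4)
T3 rotate counter-clockwise with cos θ = -12/13, sin θ = 5/13: (3, -4) → (-16/13, 63/13)
T4 scale by (3, 2): (-16/13, 63/13) → (-48/13, 126/13)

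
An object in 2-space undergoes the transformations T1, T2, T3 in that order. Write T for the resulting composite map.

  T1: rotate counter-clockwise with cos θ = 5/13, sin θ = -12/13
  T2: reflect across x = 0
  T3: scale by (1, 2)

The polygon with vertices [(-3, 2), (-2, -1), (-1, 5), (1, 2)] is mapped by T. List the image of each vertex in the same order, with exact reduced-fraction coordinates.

T1 rotate counter-clockwise with cos θ = 5/13, sin θ = -12/13: (-3, 2) → (9/13, 46/13); (-2, -1) → (-22/13, 19/13); (-1, 5) → (55/13, 37/13); (1, 2) → (29/13, -2/13)
T2 reflect across x = 0: (9/13, 46/13) → (-9/13, 46/13); (-22/13, 19/13) → (22/13, 19/13); (55/13, 37/13) → (-55/13, 37/13); (29/13, -2/13) → (-29/13, -2/13)
T3 scale by (1, 2): (-9/13, 46/13) → (-9/13, 92/13); (22/13, 19/13) → (22/13, 38/13); (-55/13, 37/13) → (-55/13, 74/13); (-29/13, -2/13) → (-29/13, -4/13)

image vertices: (-9/13, 92/13), (22/13, 38/13), (-55/13, 74/13), (-29/13, -4/13)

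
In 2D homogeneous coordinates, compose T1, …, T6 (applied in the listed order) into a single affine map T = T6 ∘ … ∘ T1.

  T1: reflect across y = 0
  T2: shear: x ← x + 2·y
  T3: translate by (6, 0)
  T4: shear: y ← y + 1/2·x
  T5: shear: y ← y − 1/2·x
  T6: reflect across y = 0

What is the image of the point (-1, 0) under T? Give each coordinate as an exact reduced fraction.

T1 reflect across y = 0: (-1, 0) → (-1, 0)
T2 shear: x ← x + 2·y: (-1, 0) → (-1, 0)
T3 translate by (6, 0): (-1, 0) → (5, 0)
T4 shear: y ← y + 1/2·x: (5, 0) → (5, 5/2)
T5 shear: y ← y − 1/2·x: (5, 5/2) → (5, 0)
T6 reflect across y = 0: (5, 0) → (5, 0)

T(p) = (5, 0)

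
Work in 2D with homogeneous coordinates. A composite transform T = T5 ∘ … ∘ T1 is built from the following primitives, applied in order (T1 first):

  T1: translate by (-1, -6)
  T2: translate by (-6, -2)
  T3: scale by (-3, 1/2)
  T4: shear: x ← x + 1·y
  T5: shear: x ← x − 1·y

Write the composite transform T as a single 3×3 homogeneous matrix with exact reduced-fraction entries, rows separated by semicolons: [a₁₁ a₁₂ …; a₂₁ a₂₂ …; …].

T = [-3 0 21; 0 1/2 -4; 0 0 1]

T1 = [1 0 -1; 0 1 -6; 0 0 1]
T2·T1 = [1 0 -7; 0 1 -8; 0 0 1]
T3·…·T1 = [-3 0 21; 0 1/2 -4; 0 0 1]
T4·…·T1 = [-3 1/2 17; 0 1/2 -4; 0 0 1]
T5·…·T1 = [-3 0 21; 0 1/2 -4; 0 0 1]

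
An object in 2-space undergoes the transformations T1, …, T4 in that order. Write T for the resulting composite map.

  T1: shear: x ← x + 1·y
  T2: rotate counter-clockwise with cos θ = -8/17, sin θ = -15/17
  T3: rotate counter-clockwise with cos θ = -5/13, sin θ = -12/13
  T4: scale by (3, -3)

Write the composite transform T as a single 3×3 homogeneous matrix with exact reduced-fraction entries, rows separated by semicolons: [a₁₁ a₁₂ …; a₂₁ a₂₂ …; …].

T1 = [1 1 0; 0 1 0; 0 0 1]
T2·T1 = [-8/17 7/17 0; -15/17 -23/17 0; 0 0 1]
T3·…·T1 = [-140/221 -311/221 0; 171/221 31/221 0; 0 0 1]
T4·…·T1 = [-420/221 -933/221 0; -513/221 -93/221 0; 0 0 1]

T = [-420/221 -933/221 0; -513/221 -93/221 0; 0 0 1]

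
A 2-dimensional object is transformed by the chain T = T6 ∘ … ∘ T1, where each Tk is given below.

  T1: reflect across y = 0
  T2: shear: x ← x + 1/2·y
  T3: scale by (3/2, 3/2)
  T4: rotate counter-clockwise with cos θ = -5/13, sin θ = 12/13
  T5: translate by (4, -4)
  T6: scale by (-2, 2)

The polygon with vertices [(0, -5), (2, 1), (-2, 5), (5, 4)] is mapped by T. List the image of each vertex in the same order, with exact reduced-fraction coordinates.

image vertices: (227/26, -89/13), (-235/26, -35/13), (-703/26, -191/13), (-203/13, 64/13)

T1 reflect across y = 0: (0, -5) → (0, 5); (2, 1) → (2, -1); (-2, 5) → (-2, -5); (5, 4) → (5, -4)
T2 shear: x ← x + 1/2·y: (0, 5) → (5/2, 5); (2, -1) → (3/2, -1); (-2, -5) → (-9/2, -5); (5, -4) → (3, -4)
T3 scale by (3/2, 3/2): (5/2, 5) → (15/4, 15/2); (3/2, -1) → (9/4, -3/2); (-9/2, -5) → (-27/4, -15/2); (3, -4) → (9/2, -6)
T4 rotate counter-clockwise with cos θ = -5/13, sin θ = 12/13: (15/4, 15/2) → (-435/52, 15/26); (9/4, -3/2) → (27/52, 69/26); (-27/4, -15/2) → (495/52, -87/26); (9/2, -6) → (99/26, 84/13)
T5 translate by (4, -4): (-435/52, 15/26) → (-227/52, -89/26); (27/52, 69/26) → (235/52, -35/26); (495/52, -87/26) → (703/52, -191/26); (99/26, 84/13) → (203/26, 32/13)
T6 scale by (-2, 2): (-227/52, -89/26) → (227/26, -89/13); (235/52, -35/26) → (-235/26, -35/13); (703/52, -191/26) → (-703/26, -191/13); (203/26, 32/13) → (-203/13, 64/13)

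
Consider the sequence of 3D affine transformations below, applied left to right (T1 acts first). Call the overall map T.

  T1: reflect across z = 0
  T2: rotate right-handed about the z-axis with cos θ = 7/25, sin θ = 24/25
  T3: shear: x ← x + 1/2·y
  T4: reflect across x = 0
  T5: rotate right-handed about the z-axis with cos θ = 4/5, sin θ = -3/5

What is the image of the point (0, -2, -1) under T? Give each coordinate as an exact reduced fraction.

T1 reflect across z = 0: (0, -2, -1) → (0, -2, 1)
T2 rotate right-handed about the z-axis with cos θ = 7/25, sin θ = 24/25: (0, -2, 1) → (48/25, -14/25, 1)
T3 shear: x ← x + 1/2·y: (48/25, -14/25, 1) → (41/25, -14/25, 1)
T4 reflect across x = 0: (41/25, -14/25, 1) → (-41/25, -14/25, 1)
T5 rotate right-handed about the z-axis with cos θ = 4/5, sin θ = -3/5: (-41/25, -14/25, 1) → (-206/125, 67/125, 1)

T(p) = (-206/125, 67/125, 1)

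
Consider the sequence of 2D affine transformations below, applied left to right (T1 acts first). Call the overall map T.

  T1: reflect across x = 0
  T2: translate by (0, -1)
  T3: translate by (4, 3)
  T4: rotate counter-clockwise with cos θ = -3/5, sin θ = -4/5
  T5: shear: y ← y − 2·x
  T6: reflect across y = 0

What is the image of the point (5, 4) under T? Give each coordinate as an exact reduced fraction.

T(p) = (27/5, 68/5)

T1 reflect across x = 0: (5, 4) → (-5, 4)
T2 translate by (0, -1): (-5, 4) → (-5, 3)
T3 translate by (4, 3): (-5, 3) → (-1, 6)
T4 rotate counter-clockwise with cos θ = -3/5, sin θ = -4/5: (-1, 6) → (27/5, -14/5)
T5 shear: y ← y − 2·x: (27/5, -14/5) → (27/5, -68/5)
T6 reflect across y = 0: (27/5, -68/5) → (27/5, 68/5)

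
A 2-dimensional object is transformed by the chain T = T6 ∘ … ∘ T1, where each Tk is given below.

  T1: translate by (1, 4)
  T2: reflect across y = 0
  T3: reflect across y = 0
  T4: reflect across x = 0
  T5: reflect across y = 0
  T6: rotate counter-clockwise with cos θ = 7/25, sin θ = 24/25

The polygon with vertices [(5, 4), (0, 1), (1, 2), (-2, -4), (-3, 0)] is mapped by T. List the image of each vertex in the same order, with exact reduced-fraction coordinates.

image vertices: (6, -8), (113/25, -59/25), (26/5, -18/5), (7/25, 24/25), (22/5, 4/5)

T1 translate by (1, 4): (5, 4) → (6, 8); (0, 1) → (1, 5); (1, 2) → (2, 6); (-2, -4) → (-1, 0); (-3, 0) → (-2, 4)
T2 reflect across y = 0: (6, 8) → (6, -8); (1, 5) → (1, -5); (2, 6) → (2, -6); (-1, 0) → (-1, 0); (-2, 4) → (-2, -4)
T3 reflect across y = 0: (6, -8) → (6, 8); (1, -5) → (1, 5); (2, -6) → (2, 6); (-1, 0) → (-1, 0); (-2, -4) → (-2, 4)
T4 reflect across x = 0: (6, 8) → (-6, 8); (1, 5) → (-1, 5); (2, 6) → (-2, 6); (-1, 0) → (1, 0); (-2, 4) → (2, 4)
T5 reflect across y = 0: (-6, 8) → (-6, -8); (-1, 5) → (-1, -5); (-2, 6) → (-2, -6); (1, 0) → (1, 0); (2, 4) → (2, -4)
T6 rotate counter-clockwise with cos θ = 7/25, sin θ = 24/25: (-6, -8) → (6, -8); (-1, -5) → (113/25, -59/25); (-2, -6) → (26/5, -18/5); (1, 0) → (7/25, 24/25); (2, -4) → (22/5, 4/5)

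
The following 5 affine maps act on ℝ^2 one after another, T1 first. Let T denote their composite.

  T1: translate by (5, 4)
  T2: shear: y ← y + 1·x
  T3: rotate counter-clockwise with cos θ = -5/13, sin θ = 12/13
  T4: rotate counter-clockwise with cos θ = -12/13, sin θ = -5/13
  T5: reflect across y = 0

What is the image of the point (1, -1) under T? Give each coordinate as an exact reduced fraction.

T(p) = (1791/169, -366/169)

T1 translate by (5, 4): (1, -1) → (6, 3)
T2 shear: y ← y + 1·x: (6, 3) → (6, 9)
T3 rotate counter-clockwise with cos θ = -5/13, sin θ = 12/13: (6, 9) → (-138/13, 27/13)
T4 rotate counter-clockwise with cos θ = -12/13, sin θ = -5/13: (-138/13, 27/13) → (1791/169, 366/169)
T5 reflect across y = 0: (1791/169, 366/169) → (1791/169, -366/169)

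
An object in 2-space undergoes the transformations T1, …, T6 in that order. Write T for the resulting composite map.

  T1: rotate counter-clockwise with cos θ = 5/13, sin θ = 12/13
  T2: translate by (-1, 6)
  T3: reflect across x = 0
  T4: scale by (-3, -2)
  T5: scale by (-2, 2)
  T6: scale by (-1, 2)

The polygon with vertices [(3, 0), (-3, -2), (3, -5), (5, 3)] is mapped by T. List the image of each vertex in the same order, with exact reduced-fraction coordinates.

image vertices: (12/13, -912/13), (-24/13, -256/13), (372/13, -712/13), (-144/13, -1224/13)

T1 rotate counter-clockwise with cos θ = 5/13, sin θ = 12/13: (3, 0) → (15/13, 36/13); (-3, -2) → (9/13, -46/13); (3, -5) → (75/13, 11/13); (5, 3) → (-11/13, 75/13)
T2 translate by (-1, 6): (15/13, 36/13) → (2/13, 114/13); (9/13, -46/13) → (-4/13, 32/13); (75/13, 11/13) → (62/13, 89/13); (-11/13, 75/13) → (-24/13, 153/13)
T3 reflect across x = 0: (2/13, 114/13) → (-2/13, 114/13); (-4/13, 32/13) → (4/13, 32/13); (62/13, 89/13) → (-62/13, 89/13); (-24/13, 153/13) → (24/13, 153/13)
T4 scale by (-3, -2): (-2/13, 114/13) → (6/13, -228/13); (4/13, 32/13) → (-12/13, -64/13); (-62/13, 89/13) → (186/13, -178/13); (24/13, 153/13) → (-72/13, -306/13)
T5 scale by (-2, 2): (6/13, -228/13) → (-12/13, -456/13); (-12/13, -64/13) → (24/13, -128/13); (186/13, -178/13) → (-372/13, -356/13); (-72/13, -306/13) → (144/13, -612/13)
T6 scale by (-1, 2): (-12/13, -456/13) → (12/13, -912/13); (24/13, -128/13) → (-24/13, -256/13); (-372/13, -356/13) → (372/13, -712/13); (144/13, -612/13) → (-144/13, -1224/13)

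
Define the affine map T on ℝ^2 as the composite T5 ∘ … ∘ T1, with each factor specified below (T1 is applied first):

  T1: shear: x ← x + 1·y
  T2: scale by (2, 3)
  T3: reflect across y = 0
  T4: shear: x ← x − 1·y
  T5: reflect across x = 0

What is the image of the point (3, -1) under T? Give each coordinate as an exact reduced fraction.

T(p) = (-1, 3)

T1 shear: x ← x + 1·y: (3, -1) → (2, -1)
T2 scale by (2, 3): (2, -1) → (4, -3)
T3 reflect across y = 0: (4, -3) → (4, 3)
T4 shear: x ← x − 1·y: (4, 3) → (1, 3)
T5 reflect across x = 0: (1, 3) → (-1, 3)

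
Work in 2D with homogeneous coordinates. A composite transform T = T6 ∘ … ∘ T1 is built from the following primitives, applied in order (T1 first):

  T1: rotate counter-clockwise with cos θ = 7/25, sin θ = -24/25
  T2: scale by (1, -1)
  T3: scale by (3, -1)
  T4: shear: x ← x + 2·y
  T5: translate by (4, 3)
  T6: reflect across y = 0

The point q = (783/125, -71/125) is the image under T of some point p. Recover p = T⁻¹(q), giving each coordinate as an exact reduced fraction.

p = (3, 8/5)

T1 = [7/25 24/25 0; -24/25 7/25 0; 0 0 1]
T2·T1 = [7/25 24/25 0; 24/25 -7/25 0; 0 0 1]
T3·…·T1 = [21/25 72/25 0; -24/25 7/25 0; 0 0 1]
T4·…·T1 = [-27/25 86/25 0; -24/25 7/25 0; 0 0 1]
T5·…·T1 = [-27/25 86/25 4; -24/25 7/25 3; 0 0 1]
T6·…·T1 = [-27/25 86/25 4; 24/25 -7/25 -3; 0 0 1]
det M = -3; M⁻¹ = [7/75 86/75 46/15; 8/25 9/25 -1/5; 0 0 1]
M⁻¹ · (783/125, -71/125)ᵀ = (3, 8/5)ᵀ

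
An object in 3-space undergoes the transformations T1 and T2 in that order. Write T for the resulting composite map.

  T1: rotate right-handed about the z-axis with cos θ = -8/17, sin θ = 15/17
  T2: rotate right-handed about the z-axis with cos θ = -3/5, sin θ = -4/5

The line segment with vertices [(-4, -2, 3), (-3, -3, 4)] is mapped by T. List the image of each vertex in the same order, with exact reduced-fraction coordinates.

T1 rotate right-handed about the z-axis with cos θ = -8/17, sin θ = 15/17: (-4, -2, 3) → (62/17, -44/17, 3); (-3, -3, 4) → (69/17, -21/17, 4)
T2 rotate right-handed about the z-axis with cos θ = -3/5, sin θ = -4/5: (62/17, -44/17, 3) → (-362/85, -116/85, 3); (69/17, -21/17, 4) → (-291/85, -213/85, 4)

image vertices: (-362/85, -116/85, 3), (-291/85, -213/85, 4)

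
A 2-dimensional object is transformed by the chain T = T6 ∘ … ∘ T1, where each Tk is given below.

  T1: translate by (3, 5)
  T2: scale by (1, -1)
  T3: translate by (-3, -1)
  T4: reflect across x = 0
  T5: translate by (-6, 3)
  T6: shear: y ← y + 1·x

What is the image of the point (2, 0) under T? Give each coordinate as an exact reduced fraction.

T1 translate by (3, 5): (2, 0) → (5, 5)
T2 scale by (1, -1): (5, 5) → (5, -5)
T3 translate by (-3, -1): (5, -5) → (2, -6)
T4 reflect across x = 0: (2, -6) → (-2, -6)
T5 translate by (-6, 3): (-2, -6) → (-8, -3)
T6 shear: y ← y + 1·x: (-8, -3) → (-8, -11)

T(p) = (-8, -11)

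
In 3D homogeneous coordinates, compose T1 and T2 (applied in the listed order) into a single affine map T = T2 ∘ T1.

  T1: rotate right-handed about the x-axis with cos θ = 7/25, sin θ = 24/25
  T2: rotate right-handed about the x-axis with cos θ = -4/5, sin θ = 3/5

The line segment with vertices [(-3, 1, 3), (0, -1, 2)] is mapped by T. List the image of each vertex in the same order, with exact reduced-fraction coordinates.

T1 rotate right-handed about the x-axis with cos θ = 7/25, sin θ = 24/25: (-3, 1, 3) → (-3, -13/5, 9/5); (0, -1, 2) → (0, -11/5, -2/5)
T2 rotate right-handed about the x-axis with cos θ = -4/5, sin θ = 3/5: (-3, -13/5, 9/5) → (-3, 1, -3); (0, -11/5, -2/5) → (0, 2, -1)

image vertices: (-3, 1, -3), (0, 2, -1)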